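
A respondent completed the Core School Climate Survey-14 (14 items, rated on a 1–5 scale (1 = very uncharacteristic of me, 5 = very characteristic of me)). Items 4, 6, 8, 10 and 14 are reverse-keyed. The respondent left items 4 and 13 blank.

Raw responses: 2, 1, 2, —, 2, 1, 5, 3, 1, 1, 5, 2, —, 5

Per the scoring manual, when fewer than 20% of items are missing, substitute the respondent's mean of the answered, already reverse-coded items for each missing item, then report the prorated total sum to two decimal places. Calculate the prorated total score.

39.67

Reverse-coded (on a 1–5 scale, reversed = 6 − raw):
  item 6: 6 − 1 = 5
  item 8: 6 − 3 = 3
  item 10: 6 − 1 = 5
  item 14: 6 − 5 = 1
Completed scored items (12 of 14): 2, 1, 2, 2, 5, 5, 3, 1, 5, 5, 2, 1; sum = 34.
Person mean = 34 / 12 ≈ 2.8333
Prorated total = (34 / 12) × 14 = 39.67 (to 2 dp)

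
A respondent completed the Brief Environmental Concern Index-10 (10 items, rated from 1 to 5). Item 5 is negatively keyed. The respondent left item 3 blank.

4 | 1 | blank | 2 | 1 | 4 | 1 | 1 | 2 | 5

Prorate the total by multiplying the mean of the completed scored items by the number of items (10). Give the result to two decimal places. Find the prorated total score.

27.78

Reverse-coded (reversed = (1+5) − raw = 6 − raw):
  item 5: 6 − 1 = 5
Completed scored items (9 of 10): 4, 1, 2, 5, 4, 1, 1, 2, 5; sum = 25.
Person mean = 25 / 9 ≈ 2.7778
Prorated total = (25 / 9) × 10 = 27.78 (to 2 dp)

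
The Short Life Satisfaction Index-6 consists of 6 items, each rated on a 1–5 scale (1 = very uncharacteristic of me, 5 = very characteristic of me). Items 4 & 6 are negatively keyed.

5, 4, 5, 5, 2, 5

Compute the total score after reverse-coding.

Apply reverse scoring (on a 1–5 scale, reversed = 6 − raw):
  item 4: 6 − 5 = 1
  item 6: 6 − 5 = 1
Scored items: 5, 4, 5, 1, 2, 1
Total = 5 + 4 + 5 + 1 + 2 + 1 = 18

18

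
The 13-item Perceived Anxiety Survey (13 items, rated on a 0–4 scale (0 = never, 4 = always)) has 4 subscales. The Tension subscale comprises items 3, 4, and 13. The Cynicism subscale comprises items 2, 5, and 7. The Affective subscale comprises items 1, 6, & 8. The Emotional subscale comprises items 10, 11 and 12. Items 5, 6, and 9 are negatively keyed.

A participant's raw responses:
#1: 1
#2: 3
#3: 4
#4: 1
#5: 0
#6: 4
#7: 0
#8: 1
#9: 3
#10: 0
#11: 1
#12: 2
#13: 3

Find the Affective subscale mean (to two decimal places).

0.67

Affective items: 1, 6, 8.
Of these, item 6 is negatively keyed; on a 0–4 scale, reversed = 4 − raw.
  item 1: 1
  item 6: 4 − 4 = 0
  item 8: 1
Sum = 1 + 0 + 1 = 2
Mean = 2 / 3 = 0.67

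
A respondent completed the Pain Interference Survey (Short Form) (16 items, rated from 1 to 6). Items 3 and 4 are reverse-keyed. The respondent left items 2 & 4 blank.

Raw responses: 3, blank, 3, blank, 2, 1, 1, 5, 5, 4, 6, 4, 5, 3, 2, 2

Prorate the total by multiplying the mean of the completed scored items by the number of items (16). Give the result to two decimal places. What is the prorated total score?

53.71

Reverse-coded (on a 1–6 scale, reversed = 7 − raw):
  item 3: 7 − 3 = 4
Completed scored items (14 of 16): 3, 4, 2, 1, 1, 5, 5, 4, 6, 4, 5, 3, 2, 2; sum = 47.
Person mean = 47 / 14 ≈ 3.3571
Prorated total = (47 / 14) × 16 = 53.71 (to 2 dp)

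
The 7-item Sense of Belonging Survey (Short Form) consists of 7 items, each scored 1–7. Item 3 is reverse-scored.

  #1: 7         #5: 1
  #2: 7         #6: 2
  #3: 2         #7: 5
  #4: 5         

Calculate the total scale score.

33

Reverse-coded items (reverse-coded value = 8 − response):
  item 3: 8 − 2 = 6
After reverse-coding: 7, 7, 6, 5, 1, 2, 5
Total = 7 + 7 + 6 + 5 + 1 + 2 + 5 = 33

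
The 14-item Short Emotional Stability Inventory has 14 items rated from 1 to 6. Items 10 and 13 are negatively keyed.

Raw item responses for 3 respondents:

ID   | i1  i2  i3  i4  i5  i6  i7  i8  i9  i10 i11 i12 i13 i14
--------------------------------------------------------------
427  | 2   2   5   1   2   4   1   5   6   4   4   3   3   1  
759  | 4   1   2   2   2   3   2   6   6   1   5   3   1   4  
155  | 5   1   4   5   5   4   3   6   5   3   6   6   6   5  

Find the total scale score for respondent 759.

52

Respondent 759 raw: 4, 1, 2, 2, 2, 3, 2, 6, 6, 1, 5, 3, 1, 4.
Reverse-coded (reverse-coded value = 7 − response):
  item 1: 4
  item 2: 1
  item 3: 2
  item 4: 2
  item 5: 2
  item 6: 3
  item 7: 2
  item 8: 6
  item 9: 6
  item 10: 7 − 1 = 6
  item 11: 5
  item 12: 3
  item 13: 7 − 1 = 6
  item 14: 4
Sum = 4 + 1 + 2 + 2 + 2 + 3 + 2 + 6 + 6 + 6 + 5 + 3 + 6 + 4 = 52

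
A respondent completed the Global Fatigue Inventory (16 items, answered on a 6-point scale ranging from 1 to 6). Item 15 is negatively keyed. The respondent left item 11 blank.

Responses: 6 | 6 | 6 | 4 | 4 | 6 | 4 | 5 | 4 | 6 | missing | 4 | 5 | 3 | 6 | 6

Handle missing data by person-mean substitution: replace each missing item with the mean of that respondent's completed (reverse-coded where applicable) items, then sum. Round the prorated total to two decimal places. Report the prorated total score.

Reverse-coded (reversed = (1+6) − raw = 7 − raw):
  item 15: 7 − 6 = 1
Completed scored items (15 of 16): 6, 6, 6, 4, 4, 6, 4, 5, 4, 6, 4, 5, 3, 1, 6; sum = 70.
Person mean = 70 / 15 ≈ 4.6667
Prorated total = (70 / 15) × 16 = 74.67 (to 2 dp)

74.67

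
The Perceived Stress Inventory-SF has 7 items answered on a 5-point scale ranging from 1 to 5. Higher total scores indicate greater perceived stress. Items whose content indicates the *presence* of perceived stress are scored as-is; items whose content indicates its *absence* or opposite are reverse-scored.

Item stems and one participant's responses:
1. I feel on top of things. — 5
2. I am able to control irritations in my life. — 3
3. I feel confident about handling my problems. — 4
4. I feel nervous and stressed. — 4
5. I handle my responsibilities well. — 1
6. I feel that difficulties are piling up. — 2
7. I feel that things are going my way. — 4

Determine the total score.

19

Items 1, 2, 3, 5, 7 describe the absence/opposite of perceived stress → reverse-score.
reversed = (1+5) − raw = 6 − raw.
  item 1: 6 − 5 = 1
  item 2: 6 − 3 = 3
  item 3: 6 − 4 = 2
  item 4: 4
  item 5: 6 − 1 = 5
  item 6: 2
  item 7: 6 − 4 = 2
Total = 1 + 3 + 2 + 4 + 5 + 2 + 2 = 19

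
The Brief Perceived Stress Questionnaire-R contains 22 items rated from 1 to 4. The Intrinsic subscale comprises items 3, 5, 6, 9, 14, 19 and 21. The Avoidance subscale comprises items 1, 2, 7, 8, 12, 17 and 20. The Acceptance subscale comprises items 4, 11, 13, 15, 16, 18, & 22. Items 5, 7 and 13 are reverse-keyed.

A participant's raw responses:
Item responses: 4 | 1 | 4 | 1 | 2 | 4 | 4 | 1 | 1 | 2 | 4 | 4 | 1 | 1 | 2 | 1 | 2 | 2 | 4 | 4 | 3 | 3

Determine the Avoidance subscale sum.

Avoidance items: 1, 2, 7, 8, 12, 17, 20.
Of these, item 7 is reverse-keyed; on a 1–4 scale, reversed = 5 − raw.
  item 1: 4
  item 2: 1
  item 7: 5 − 4 = 1
  item 8: 1
  item 12: 4
  item 17: 2
  item 20: 4
Sum = 4 + 1 + 1 + 1 + 4 + 2 + 4 = 17

17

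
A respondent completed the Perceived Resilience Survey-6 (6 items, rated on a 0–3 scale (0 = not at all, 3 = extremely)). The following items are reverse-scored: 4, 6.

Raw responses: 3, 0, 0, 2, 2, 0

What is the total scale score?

Apply reverse scoring (reversed = (0+3) − raw = 3 − raw):
  item 4: 3 − 2 = 1
  item 6: 3 − 0 = 3
Scored responses: 3, 0, 0, 1, 2, 3
Total = 3 + 0 + 0 + 1 + 2 + 3 = 9

9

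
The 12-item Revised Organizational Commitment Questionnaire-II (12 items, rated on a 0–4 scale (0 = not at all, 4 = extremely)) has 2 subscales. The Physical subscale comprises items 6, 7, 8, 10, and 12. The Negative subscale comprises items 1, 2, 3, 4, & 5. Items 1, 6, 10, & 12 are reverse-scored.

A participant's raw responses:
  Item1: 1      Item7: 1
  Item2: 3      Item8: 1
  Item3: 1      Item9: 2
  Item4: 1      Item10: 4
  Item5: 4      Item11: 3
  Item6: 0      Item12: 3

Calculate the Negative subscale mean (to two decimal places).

2.40

Negative items: 1, 2, 3, 4, 5.
Of these, item 1 is reverse-scored; reversed = (0+4) − raw = 4 − raw.
  item 1: 4 − 1 = 3
  item 2: 3
  item 3: 1
  item 4: 1
  item 5: 4
Sum = 3 + 3 + 1 + 1 + 4 = 12
Mean = 12 / 5 = 2.40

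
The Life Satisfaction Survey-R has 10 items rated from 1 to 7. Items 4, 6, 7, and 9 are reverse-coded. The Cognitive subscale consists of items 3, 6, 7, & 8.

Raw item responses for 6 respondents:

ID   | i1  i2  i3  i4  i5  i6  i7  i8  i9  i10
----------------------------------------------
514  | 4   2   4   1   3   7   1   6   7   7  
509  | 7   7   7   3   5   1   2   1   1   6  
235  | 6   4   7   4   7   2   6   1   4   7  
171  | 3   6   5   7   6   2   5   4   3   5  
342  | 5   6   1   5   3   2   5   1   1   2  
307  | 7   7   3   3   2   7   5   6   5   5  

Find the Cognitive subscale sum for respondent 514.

Respondent 514 raw: 4, 2, 4, 1, 3, 7, 1, 6, 7, 7.
Cognitive items: 3, 6, 7, 8.
Reverse-coded (reverse-coded value = 8 − response):
  item 3: 4
  item 6: 8 − 7 = 1
  item 7: 8 − 1 = 7
  item 8: 6
Sum = 4 + 1 + 7 + 6 = 18

18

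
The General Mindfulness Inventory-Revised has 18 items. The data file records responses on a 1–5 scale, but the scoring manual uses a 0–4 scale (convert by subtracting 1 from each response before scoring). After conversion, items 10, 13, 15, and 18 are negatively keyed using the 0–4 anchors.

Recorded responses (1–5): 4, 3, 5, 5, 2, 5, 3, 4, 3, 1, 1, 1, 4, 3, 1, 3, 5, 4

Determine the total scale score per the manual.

43

Convert to 0–4: 3, 2, 4, 4, 1, 4, 2, 3, 2, 0, 0, 0, 3, 2, 0, 2, 4, 3
Reverse-coded (reverse-coded value = 4 − response):
  item 10: 4 − 0 = 4
  item 13: 4 − 3 = 1
  item 15: 4 − 0 = 4
  item 18: 4 − 3 = 1
Scored: 3, 2, 4, 4, 1, 4, 2, 3, 2, 4, 0, 0, 1, 2, 4, 2, 4, 1
Total = 43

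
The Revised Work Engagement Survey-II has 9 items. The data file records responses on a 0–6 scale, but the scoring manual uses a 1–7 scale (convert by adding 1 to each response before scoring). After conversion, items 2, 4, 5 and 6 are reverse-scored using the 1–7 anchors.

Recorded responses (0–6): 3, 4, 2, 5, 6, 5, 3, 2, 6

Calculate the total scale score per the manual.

29

Convert to 1–7: 4, 5, 3, 6, 7, 6, 4, 3, 7
Reverse-coded (reverse-coded value = 8 − response):
  item 2: 8 − 5 = 3
  item 4: 8 − 6 = 2
  item 5: 8 − 7 = 1
  item 6: 8 − 6 = 2
Scored: 4, 3, 3, 2, 1, 2, 4, 3, 7
Total = 29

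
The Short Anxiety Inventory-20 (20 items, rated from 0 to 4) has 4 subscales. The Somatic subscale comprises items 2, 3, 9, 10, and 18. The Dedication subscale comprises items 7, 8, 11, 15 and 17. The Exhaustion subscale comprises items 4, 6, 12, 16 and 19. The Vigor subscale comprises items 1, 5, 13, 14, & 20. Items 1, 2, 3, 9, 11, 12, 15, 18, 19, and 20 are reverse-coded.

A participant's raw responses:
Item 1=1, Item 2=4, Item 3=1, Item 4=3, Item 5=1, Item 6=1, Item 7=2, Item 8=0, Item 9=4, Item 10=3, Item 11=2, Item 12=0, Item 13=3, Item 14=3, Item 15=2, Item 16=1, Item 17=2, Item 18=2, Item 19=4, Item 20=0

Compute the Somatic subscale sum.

Somatic items: 2, 3, 9, 10, 18.
Of these, items 2, 3, 9, and 18 are reverse-coded; reverse-coded value = 4 − response.
  item 2: 4 − 4 = 0
  item 3: 4 − 1 = 3
  item 9: 4 − 4 = 0
  item 10: 3
  item 18: 4 − 2 = 2
Sum = 0 + 3 + 0 + 3 + 2 = 8

8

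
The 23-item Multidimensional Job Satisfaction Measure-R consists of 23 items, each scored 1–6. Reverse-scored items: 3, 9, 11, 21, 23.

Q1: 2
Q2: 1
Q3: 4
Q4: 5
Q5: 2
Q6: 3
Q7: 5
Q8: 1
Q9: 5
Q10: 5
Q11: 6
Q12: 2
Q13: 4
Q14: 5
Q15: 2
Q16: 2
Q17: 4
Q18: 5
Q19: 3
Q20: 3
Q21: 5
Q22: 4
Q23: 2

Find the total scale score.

Apply reverse scoring (on a 1–6 scale, reversed = 7 − raw):
  item 3: 7 − 4 = 3
  item 9: 7 − 5 = 2
  item 11: 7 − 6 = 1
  item 21: 7 − 5 = 2
  item 23: 7 − 2 = 5
After reverse-coding: 2, 1, 3, 5, 2, 3, 5, 1, 2, 5, 1, 2, 4, 5, 2, 2, 4, 5, 3, 3, 2, 4, 5
Total = 2 + 1 + 3 + 5 + 2 + 3 + 5 + 1 + 2 + 5 + 1 + 2 + 4 + 5 + 2 + 2 + 4 + 5 + 3 + 3 + 2 + 4 + 5 = 71

71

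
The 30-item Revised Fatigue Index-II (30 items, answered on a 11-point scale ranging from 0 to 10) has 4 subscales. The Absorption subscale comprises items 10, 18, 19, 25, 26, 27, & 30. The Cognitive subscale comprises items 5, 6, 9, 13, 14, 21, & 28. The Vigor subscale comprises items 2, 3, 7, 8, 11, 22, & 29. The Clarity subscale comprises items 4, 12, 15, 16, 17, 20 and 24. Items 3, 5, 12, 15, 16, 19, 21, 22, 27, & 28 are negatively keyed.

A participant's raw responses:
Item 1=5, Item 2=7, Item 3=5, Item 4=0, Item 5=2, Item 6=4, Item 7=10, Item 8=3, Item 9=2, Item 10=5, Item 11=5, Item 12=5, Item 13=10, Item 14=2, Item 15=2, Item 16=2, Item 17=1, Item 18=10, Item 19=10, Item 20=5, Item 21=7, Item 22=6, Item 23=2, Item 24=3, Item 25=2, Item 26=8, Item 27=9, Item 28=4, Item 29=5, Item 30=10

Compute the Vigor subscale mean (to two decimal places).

5.57

Vigor items: 2, 3, 7, 8, 11, 22, 29.
Of these, items 3 & 22 are negatively keyed; reverse-coded value = 10 − response.
  item 2: 7
  item 3: 10 − 5 = 5
  item 7: 10
  item 8: 3
  item 11: 5
  item 22: 10 − 6 = 4
  item 29: 5
Sum = 7 + 5 + 10 + 3 + 5 + 4 + 5 = 39
Mean = 39 / 7 = 5.57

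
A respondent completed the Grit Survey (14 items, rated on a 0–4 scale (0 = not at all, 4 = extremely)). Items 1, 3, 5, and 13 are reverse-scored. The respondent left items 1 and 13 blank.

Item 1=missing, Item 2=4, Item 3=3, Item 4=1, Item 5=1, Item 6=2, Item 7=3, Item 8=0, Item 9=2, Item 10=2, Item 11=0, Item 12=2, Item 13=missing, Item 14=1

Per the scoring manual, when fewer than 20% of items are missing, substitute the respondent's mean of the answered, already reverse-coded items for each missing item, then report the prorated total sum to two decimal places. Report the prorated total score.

Reverse-coded (reversed = (0+4) − raw = 4 − raw):
  item 3: 4 − 3 = 1
  item 5: 4 − 1 = 3
Completed scored items (12 of 14): 4, 1, 1, 3, 2, 3, 0, 2, 2, 0, 2, 1; sum = 21.
Person mean = 21 / 12 ≈ 1.7500
Prorated total = (21 / 12) × 14 = 24.50 (to 2 dp)

24.50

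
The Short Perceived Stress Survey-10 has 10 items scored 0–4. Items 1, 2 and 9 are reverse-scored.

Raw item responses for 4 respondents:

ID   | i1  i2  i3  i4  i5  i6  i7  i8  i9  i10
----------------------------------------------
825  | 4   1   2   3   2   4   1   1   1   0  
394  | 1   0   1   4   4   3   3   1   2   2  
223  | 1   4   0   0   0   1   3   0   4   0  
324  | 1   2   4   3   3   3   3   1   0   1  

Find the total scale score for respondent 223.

7

Respondent 223 raw: 1, 4, 0, 0, 0, 1, 3, 0, 4, 0.
Reverse-coded (reversed = (0+4) − raw = 4 − raw):
  item 1: 4 − 1 = 3
  item 2: 4 − 4 = 0
  item 3: 0
  item 4: 0
  item 5: 0
  item 6: 1
  item 7: 3
  item 8: 0
  item 9: 4 − 4 = 0
  item 10: 0
Sum = 3 + 0 + 0 + 0 + 0 + 1 + 3 + 0 + 0 + 0 = 7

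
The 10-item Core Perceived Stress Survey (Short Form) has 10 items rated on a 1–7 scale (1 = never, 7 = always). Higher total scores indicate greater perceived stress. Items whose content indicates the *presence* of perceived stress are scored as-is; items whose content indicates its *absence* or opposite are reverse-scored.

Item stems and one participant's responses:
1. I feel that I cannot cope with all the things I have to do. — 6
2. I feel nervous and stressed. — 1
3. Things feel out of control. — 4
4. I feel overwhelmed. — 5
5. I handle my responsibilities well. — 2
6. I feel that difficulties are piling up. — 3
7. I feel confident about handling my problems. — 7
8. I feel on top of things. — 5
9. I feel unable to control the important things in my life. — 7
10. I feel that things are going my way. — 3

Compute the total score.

Items 5, 7, 8, 10 describe the absence/opposite of perceived stress → reverse-score.
reverse-coded value = 8 − response.
  item 1: 6
  item 2: 1
  item 3: 4
  item 4: 5
  item 5: 8 − 2 = 6
  item 6: 3
  item 7: 8 − 7 = 1
  item 8: 8 − 5 = 3
  item 9: 7
  item 10: 8 − 3 = 5
Total = 6 + 1 + 4 + 5 + 6 + 3 + 1 + 3 + 7 + 5 = 41

41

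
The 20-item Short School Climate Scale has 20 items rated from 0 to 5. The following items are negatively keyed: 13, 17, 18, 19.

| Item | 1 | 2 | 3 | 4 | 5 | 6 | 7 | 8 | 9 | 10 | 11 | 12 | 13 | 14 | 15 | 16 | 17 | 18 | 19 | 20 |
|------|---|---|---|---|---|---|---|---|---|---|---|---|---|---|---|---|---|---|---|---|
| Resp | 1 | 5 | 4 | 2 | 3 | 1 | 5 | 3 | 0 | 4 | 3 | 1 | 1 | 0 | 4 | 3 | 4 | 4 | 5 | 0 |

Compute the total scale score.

45

Reversing items 13, 17, 18, and 19 with 5 − raw:
Total = 1 + 5 + 4 + 2 + 3 + 1 + 5 + 3 + 0 + 4 + 3 + 1 + (5−1) + 0 + 4 + 3 + (5−4) + (5−4) + (5−5) + 0
      = 1 + 5 + 4 + 2 + 3 + 1 + 5 + 3 + 0 + 4 + 3 + 1 + 4 + 0 + 4 + 3 + 1 + 1 + 0 + 0 = 45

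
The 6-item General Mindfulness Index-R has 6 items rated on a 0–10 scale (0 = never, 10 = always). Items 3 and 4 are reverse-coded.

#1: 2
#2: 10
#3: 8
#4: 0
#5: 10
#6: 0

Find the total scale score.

34

Raw sum = 30. Reverse-coded items: 3, 4; their raw sum = 8.
Each reversal replaces raw with 10 − raw, changing the total by 10 − 2·raw per item.
Total = 30 + 2·10 − 2·8 = 30 + 20 − 16 = 34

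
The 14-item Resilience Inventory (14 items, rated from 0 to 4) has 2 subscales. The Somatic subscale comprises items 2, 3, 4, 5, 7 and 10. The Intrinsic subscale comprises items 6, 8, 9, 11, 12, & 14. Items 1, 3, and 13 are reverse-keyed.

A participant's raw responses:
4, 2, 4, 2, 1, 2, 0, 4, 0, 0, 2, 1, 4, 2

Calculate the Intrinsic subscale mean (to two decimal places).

1.83

Intrinsic items: 6, 8, 9, 11, 12, 14.
  item 6: 2
  item 8: 4
  item 9: 0
  item 11: 2
  item 12: 1
  item 14: 2
Sum = 2 + 4 + 0 + 2 + 1 + 2 = 11
Mean = 11 / 6 = 1.83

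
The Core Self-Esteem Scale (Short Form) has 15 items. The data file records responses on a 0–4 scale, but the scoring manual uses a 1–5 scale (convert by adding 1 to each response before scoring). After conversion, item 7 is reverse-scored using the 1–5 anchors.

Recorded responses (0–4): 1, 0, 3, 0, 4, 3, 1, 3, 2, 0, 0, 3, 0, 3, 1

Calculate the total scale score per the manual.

41

Convert to 1–5: 2, 1, 4, 1, 5, 4, 2, 4, 3, 1, 1, 4, 1, 4, 2
Reverse-coded (reverse-coded value = 6 − response):
  item 7: 6 − 2 = 4
Scored: 2, 1, 4, 1, 5, 4, 4, 4, 3, 1, 1, 4, 1, 4, 2
Total = 41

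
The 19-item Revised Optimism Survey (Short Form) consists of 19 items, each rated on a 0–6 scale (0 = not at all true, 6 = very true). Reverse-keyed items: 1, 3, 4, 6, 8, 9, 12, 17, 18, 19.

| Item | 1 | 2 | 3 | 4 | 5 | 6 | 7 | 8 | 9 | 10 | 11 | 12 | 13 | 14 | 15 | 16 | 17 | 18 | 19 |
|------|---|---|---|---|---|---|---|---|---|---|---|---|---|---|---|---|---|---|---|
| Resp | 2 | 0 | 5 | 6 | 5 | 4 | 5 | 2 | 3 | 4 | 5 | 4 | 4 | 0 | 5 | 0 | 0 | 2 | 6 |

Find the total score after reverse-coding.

54

Reverse-keyed items use 6 − raw:
  item 1: 6 − 2 = 4
  item 3: 6 − 5 = 1
  item 4: 6 − 6 = 0
  item 6: 6 − 4 = 2
  item 8: 6 − 2 = 4
  item 9: 6 − 3 = 3
  item 12: 6 − 4 = 2
  item 17: 6 − 0 = 6
  item 18: 6 − 2 = 4
  item 19: 6 − 6 = 0
After reverse-coding: 4, 0, 1, 0, 5, 2, 5, 4, 3, 4, 5, 2, 4, 0, 5, 0, 6, 4, 0
Total = 4 + 0 + 1 + 0 + 5 + 2 + 5 + 4 + 3 + 4 + 5 + 2 + 4 + 0 + 5 + 0 + 6 + 4 + 0 = 54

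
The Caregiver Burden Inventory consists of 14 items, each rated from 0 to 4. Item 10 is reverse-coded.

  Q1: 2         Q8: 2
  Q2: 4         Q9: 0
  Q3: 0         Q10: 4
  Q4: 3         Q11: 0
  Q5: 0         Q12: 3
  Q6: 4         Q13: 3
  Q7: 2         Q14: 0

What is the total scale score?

23

Reverse-coded items use 4 − raw:
  item 10: 4 − 4 = 0
Scored responses: 2, 4, 0, 3, 0, 4, 2, 2, 0, 0, 0, 3, 3, 0
Total = 2 + 4 + 0 + 3 + 0 + 4 + 2 + 2 + 0 + 0 + 0 + 3 + 3 + 0 = 23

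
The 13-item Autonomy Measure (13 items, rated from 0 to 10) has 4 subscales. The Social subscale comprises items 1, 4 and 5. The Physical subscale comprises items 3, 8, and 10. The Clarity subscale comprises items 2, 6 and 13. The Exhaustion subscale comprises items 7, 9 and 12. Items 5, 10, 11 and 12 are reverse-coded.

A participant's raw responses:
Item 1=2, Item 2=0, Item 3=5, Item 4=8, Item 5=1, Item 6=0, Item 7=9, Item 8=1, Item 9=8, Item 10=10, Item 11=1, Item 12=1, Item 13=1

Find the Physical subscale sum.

Physical items: 3, 8, 10.
Of these, item 10 is reverse-coded; reversed = (0+10) − raw = 10 − raw.
  item 3: 5
  item 8: 1
  item 10: 10 − 10 = 0
Sum = 5 + 1 + 0 = 6

6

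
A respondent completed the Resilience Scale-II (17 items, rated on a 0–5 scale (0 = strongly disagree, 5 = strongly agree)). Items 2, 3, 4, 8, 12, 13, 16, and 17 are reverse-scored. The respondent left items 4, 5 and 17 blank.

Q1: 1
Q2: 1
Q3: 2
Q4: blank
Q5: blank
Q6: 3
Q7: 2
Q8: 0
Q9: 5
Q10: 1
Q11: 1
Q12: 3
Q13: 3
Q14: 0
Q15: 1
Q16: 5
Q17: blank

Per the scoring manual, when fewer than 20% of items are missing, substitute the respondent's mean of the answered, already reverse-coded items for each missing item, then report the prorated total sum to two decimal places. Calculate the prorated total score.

Reverse-coded (on a 0–5 scale, reversed = 5 − raw):
  item 2: 5 − 1 = 4
  item 3: 5 − 2 = 3
  item 8: 5 − 0 = 5
  item 12: 5 − 3 = 2
  item 13: 5 − 3 = 2
  item 16: 5 − 5 = 0
Completed scored items (14 of 17): 1, 4, 3, 3, 2, 5, 5, 1, 1, 2, 2, 0, 1, 0; sum = 30.
Person mean = 30 / 14 ≈ 2.1429
Prorated total = (30 / 14) × 17 = 36.43 (to 2 dp)

36.43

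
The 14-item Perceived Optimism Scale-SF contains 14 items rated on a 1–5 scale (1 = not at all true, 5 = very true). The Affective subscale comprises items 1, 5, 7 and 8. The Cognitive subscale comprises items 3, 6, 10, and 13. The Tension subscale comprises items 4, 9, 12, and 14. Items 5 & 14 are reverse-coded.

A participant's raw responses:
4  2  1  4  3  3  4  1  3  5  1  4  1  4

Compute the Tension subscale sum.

Tension items: 4, 9, 12, 14.
Of these, item 14 is reverse-coded; on a 1–5 scale, reversed = 6 − raw.
  item 4: 4
  item 9: 3
  item 12: 4
  item 14: 6 − 4 = 2
Sum = 4 + 3 + 4 + 2 = 13

13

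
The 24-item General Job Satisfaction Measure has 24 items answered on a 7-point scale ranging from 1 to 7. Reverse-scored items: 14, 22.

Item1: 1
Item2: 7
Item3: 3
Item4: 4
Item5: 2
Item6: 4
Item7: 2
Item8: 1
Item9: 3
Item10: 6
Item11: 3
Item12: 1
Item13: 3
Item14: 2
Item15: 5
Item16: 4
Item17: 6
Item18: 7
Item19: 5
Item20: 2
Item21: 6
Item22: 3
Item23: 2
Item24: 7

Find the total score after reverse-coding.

Reverse-coded items (reversed = (1+7) − raw = 8 − raw):
  item 14: 8 − 2 = 6
  item 22: 8 − 3 = 5
Scored responses: 1, 7, 3, 4, 2, 4, 2, 1, 3, 6, 3, 1, 3, 6, 5, 4, 6, 7, 5, 2, 6, 5, 2, 7
Total = 1 + 7 + 3 + 4 + 2 + 4 + 2 + 1 + 3 + 6 + 3 + 1 + 3 + 6 + 5 + 4 + 6 + 7 + 5 + 2 + 6 + 5 + 2 + 7 = 95

95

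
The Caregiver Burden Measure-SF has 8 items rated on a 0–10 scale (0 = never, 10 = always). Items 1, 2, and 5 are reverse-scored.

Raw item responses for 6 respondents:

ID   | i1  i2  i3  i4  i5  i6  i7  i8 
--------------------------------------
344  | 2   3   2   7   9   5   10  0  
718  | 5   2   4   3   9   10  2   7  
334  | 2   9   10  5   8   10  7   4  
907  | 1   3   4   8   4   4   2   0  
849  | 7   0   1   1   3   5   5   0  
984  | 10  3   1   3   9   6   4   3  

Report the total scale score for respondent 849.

32

Respondent 849 raw: 7, 0, 1, 1, 3, 5, 5, 0.
Reverse-coded (reversed = (0+10) − raw = 10 − raw):
  item 1: 10 − 7 = 3
  item 2: 10 − 0 = 10
  item 3: 1
  item 4: 1
  item 5: 10 − 3 = 7
  item 6: 5
  item 7: 5
  item 8: 0
Sum = 3 + 10 + 1 + 1 + 7 + 5 + 5 + 0 = 32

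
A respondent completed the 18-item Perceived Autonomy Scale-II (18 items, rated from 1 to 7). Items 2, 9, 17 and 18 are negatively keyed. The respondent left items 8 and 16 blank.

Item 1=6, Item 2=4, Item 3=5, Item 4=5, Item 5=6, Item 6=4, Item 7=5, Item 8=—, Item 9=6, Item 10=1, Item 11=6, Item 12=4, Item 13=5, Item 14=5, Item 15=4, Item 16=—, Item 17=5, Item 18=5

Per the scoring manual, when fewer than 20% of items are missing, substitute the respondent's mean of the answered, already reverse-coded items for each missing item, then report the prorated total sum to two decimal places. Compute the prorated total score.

76.50

Reverse-coded (reversed = (1+7) − raw = 8 − raw):
  item 2: 8 − 4 = 4
  item 9: 8 − 6 = 2
  item 17: 8 − 5 = 3
  item 18: 8 − 5 = 3
Completed scored items (16 of 18): 6, 4, 5, 5, 6, 4, 5, 2, 1, 6, 4, 5, 5, 4, 3, 3; sum = 68.
Person mean = 68 / 16 ≈ 4.2500
Prorated total = (68 / 16) × 18 = 76.50 (to 2 dp)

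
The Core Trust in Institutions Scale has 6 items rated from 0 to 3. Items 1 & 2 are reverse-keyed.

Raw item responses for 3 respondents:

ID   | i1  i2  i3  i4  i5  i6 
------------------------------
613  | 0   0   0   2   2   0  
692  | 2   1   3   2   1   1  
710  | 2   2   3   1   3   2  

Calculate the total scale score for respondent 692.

Respondent 692 raw: 2, 1, 3, 2, 1, 1.
Reverse-coded (reverse-coded value = 3 − response):
  item 1: 3 − 2 = 1
  item 2: 3 − 1 = 2
  item 3: 3
  item 4: 2
  item 5: 1
  item 6: 1
Sum = 1 + 2 + 3 + 2 + 1 + 1 = 10

10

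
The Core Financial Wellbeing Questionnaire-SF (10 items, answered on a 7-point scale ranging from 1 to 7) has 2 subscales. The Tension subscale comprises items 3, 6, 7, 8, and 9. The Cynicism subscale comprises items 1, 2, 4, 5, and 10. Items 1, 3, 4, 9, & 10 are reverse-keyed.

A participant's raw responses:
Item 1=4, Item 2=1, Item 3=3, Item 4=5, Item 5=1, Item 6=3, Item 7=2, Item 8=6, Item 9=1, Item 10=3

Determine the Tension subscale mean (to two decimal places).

4.60

Tension items: 3, 6, 7, 8, 9.
Of these, items 3 and 9 are reverse-keyed; on a 1–7 scale, reversed = 8 − raw.
  item 3: 8 − 3 = 5
  item 6: 3
  item 7: 2
  item 8: 6
  item 9: 8 − 1 = 7
Sum = 5 + 3 + 2 + 6 + 7 = 23
Mean = 23 / 5 = 4.60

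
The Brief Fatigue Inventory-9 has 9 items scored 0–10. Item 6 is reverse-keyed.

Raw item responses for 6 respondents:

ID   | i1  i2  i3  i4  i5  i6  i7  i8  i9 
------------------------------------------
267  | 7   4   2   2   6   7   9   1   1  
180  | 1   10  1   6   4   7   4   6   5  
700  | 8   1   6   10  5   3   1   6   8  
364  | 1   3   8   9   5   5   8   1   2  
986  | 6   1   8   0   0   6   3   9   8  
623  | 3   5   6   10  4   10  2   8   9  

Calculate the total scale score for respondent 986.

Respondent 986 raw: 6, 1, 8, 0, 0, 6, 3, 9, 8.
Reverse-coded (reversed = (0+10) − raw = 10 − raw):
  item 1: 6
  item 2: 1
  item 3: 8
  item 4: 0
  item 5: 0
  item 6: 10 − 6 = 4
  item 7: 3
  item 8: 9
  item 9: 8
Sum = 6 + 1 + 8 + 0 + 0 + 4 + 3 + 9 + 8 = 39

39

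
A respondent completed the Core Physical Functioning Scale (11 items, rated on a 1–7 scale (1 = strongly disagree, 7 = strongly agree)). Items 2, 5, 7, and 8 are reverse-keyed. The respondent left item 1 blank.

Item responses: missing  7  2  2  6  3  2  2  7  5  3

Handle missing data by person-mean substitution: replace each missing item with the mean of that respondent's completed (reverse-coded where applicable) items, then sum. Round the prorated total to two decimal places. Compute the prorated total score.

Reverse-coded (reversed = (1+7) − raw = 8 − raw):
  item 2: 8 − 7 = 1
  item 5: 8 − 6 = 2
  item 7: 8 − 2 = 6
  item 8: 8 − 2 = 6
Completed scored items (10 of 11): 1, 2, 2, 2, 3, 6, 6, 7, 5, 3; sum = 37.
Person mean = 37 / 10 ≈ 3.7000
Prorated total = (37 / 10) × 11 = 40.70 (to 2 dp)

40.70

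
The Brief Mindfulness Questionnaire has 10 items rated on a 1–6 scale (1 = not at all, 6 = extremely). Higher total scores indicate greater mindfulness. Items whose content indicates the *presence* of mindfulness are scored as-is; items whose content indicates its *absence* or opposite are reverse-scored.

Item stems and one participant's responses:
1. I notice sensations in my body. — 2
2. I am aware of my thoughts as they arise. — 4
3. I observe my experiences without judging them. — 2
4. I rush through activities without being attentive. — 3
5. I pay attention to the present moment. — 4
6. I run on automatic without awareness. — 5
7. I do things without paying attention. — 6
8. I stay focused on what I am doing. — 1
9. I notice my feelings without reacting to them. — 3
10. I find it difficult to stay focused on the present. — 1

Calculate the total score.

29

Items 4, 6, 7, 10 describe the absence/opposite of mindfulness → reverse-score.
on a 1–6 scale, reversed = 7 − raw.
  item 1: 2
  item 2: 4
  item 3: 2
  item 4: 7 − 3 = 4
  item 5: 4
  item 6: 7 − 5 = 2
  item 7: 7 − 6 = 1
  item 8: 1
  item 9: 3
  item 10: 7 − 1 = 6
Total = 2 + 4 + 2 + 4 + 4 + 2 + 1 + 1 + 3 + 6 = 29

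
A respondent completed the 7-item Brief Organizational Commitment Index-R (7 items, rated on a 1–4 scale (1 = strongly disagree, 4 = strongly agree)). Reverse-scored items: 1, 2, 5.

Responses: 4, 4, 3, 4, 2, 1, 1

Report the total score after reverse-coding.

14

Raw sum = 19. Reverse-scored items: 1, 2, 5; their raw sum = 10.
Each reversal replaces raw with 5 − raw, changing the total by 5 − 2·raw per item.
Total = 19 + 3·5 − 2·10 = 19 + 15 − 20 = 14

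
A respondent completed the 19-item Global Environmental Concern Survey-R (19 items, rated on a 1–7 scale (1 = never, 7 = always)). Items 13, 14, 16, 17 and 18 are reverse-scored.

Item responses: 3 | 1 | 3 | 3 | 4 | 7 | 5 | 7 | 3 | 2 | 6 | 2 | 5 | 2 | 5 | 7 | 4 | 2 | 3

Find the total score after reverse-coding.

Apply reverse scoring (reversed = (1+7) − raw = 8 − raw):
  item 13: 8 − 5 = 3
  item 14: 8 − 2 = 6
  item 16: 8 − 7 = 1
  item 17: 8 − 4 = 4
  item 18: 8 − 2 = 6
Scored items: 3, 1, 3, 3, 4, 7, 5, 7, 3, 2, 6, 2, 3, 6, 5, 1, 4, 6, 3
Total = 3 + 1 + 3 + 3 + 4 + 7 + 5 + 7 + 3 + 2 + 6 + 2 + 3 + 6 + 5 + 1 + 4 + 6 + 3 = 74

74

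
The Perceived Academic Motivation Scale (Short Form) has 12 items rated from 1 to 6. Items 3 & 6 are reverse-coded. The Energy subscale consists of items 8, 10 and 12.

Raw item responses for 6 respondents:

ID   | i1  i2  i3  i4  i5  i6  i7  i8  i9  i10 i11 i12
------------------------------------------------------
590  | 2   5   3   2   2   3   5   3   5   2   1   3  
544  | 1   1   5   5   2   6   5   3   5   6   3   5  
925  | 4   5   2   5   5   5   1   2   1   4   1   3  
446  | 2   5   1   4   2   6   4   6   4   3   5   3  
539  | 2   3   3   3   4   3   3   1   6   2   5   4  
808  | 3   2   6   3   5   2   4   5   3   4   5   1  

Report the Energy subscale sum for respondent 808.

10

Respondent 808 raw: 3, 2, 6, 3, 5, 2, 4, 5, 3, 4, 5, 1.
Energy items: 8, 10, 12.
Reverse-coded (on a 1–6 scale, reversed = 7 − raw):
  item 8: 5
  item 10: 4
  item 12: 1
Sum = 5 + 4 + 1 = 10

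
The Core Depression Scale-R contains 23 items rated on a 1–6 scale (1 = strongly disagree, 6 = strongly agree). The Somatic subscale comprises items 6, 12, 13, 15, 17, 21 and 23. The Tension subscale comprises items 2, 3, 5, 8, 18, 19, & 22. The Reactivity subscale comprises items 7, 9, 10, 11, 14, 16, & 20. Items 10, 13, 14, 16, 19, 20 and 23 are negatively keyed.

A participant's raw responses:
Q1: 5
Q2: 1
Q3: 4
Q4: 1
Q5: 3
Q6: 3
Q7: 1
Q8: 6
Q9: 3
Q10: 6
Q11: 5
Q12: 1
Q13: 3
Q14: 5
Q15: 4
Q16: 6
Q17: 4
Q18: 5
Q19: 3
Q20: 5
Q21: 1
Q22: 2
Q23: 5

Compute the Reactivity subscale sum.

15

Reactivity items: 7, 9, 10, 11, 14, 16, 20.
Of these, items 10, 14, 16, and 20 are negatively keyed; reversed = (1+6) − raw = 7 − raw.
  item 7: 1
  item 9: 3
  item 10: 7 − 6 = 1
  item 11: 5
  item 14: 7 − 5 = 2
  item 16: 7 − 6 = 1
  item 20: 7 − 5 = 2
Sum = 1 + 3 + 1 + 5 + 2 + 1 + 2 = 15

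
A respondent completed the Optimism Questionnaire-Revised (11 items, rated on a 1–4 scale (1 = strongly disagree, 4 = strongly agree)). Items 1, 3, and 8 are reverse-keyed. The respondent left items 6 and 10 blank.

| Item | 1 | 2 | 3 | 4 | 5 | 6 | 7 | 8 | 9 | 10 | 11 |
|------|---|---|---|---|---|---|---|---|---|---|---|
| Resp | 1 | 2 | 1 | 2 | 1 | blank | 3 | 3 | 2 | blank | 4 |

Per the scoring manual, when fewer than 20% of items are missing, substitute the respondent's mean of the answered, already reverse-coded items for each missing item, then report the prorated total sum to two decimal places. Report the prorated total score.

29.33

Reverse-coded (reverse-coded value = 5 − response):
  item 1: 5 − 1 = 4
  item 3: 5 − 1 = 4
  item 8: 5 − 3 = 2
Completed scored items (9 of 11): 4, 2, 4, 2, 1, 3, 2, 2, 4; sum = 24.
Person mean = 24 / 9 ≈ 2.6667
Prorated total = (24 / 9) × 11 = 29.33 (to 2 dp)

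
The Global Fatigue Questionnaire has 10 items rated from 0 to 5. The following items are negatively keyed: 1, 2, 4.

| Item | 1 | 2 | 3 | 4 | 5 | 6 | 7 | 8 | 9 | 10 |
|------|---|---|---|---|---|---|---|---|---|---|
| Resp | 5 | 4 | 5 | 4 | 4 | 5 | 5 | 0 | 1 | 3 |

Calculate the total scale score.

25

Raw sum = 36. Negatively keyed items: 1, 2, 4; their raw sum = 13.
Each reversal replaces raw with 5 − raw, changing the total by 5 − 2·raw per item.
Total = 36 + 3·5 − 2·13 = 36 + 15 − 26 = 25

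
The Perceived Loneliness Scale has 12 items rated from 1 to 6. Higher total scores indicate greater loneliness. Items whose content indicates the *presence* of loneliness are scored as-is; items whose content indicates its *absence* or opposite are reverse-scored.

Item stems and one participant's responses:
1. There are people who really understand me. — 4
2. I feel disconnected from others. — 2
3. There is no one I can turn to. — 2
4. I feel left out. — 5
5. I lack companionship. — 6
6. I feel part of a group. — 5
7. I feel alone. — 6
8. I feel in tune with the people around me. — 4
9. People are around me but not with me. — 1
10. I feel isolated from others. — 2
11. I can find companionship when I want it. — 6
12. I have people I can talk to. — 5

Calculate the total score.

35

Items 1, 6, 8, 11, 12 describe the absence/opposite of loneliness → reverse-score.
reverse-coded value = 7 − response.
  item 1: 7 − 4 = 3
  item 2: 2
  item 3: 2
  item 4: 5
  item 5: 6
  item 6: 7 − 5 = 2
  item 7: 6
  item 8: 7 − 4 = 3
  item 9: 1
  item 10: 2
  item 11: 7 − 6 = 1
  item 12: 7 − 5 = 2
Total = 3 + 2 + 2 + 5 + 6 + 2 + 6 + 3 + 1 + 2 + 1 + 2 = 35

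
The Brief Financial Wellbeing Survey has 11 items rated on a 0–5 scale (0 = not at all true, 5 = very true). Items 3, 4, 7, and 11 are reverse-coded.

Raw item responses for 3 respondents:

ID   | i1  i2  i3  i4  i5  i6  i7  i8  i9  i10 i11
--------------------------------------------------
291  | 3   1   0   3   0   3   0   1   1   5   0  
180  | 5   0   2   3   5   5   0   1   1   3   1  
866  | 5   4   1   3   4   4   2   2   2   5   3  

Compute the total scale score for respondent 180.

Respondent 180 raw: 5, 0, 2, 3, 5, 5, 0, 1, 1, 3, 1.
Reverse-coded (reverse-coded value = 5 − response):
  item 1: 5
  item 2: 0
  item 3: 5 − 2 = 3
  item 4: 5 − 3 = 2
  item 5: 5
  item 6: 5
  item 7: 5 − 0 = 5
  item 8: 1
  item 9: 1
  item 10: 3
  item 11: 5 − 1 = 4
Sum = 5 + 0 + 3 + 2 + 5 + 5 + 5 + 1 + 1 + 3 + 4 = 34

34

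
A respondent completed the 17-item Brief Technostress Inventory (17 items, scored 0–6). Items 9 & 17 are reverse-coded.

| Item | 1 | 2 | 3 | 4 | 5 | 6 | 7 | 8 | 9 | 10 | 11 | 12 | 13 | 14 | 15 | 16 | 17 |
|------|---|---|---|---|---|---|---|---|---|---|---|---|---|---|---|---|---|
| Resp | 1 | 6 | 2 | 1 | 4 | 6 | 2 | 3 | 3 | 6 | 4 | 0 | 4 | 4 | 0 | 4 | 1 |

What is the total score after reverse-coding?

Raw sum = 51. Reverse-coded items: 9, 17; their raw sum = 4.
Each reversal replaces raw with 6 − raw, changing the total by 6 − 2·raw per item.
Total = 51 + 2·6 − 2·4 = 51 + 12 − 8 = 55

55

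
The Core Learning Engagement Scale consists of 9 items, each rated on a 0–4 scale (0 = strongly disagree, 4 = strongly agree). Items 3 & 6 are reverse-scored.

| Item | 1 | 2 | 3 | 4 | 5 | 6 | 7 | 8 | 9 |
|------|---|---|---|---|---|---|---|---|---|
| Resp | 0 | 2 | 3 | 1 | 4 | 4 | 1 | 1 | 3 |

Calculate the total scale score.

Reversing items 3 and 6 with 4 − raw:
Total = 0 + 2 + (4−3) + 1 + 4 + (4−4) + 1 + 1 + 3
      = 0 + 2 + 1 + 1 + 4 + 0 + 1 + 1 + 3 = 13

13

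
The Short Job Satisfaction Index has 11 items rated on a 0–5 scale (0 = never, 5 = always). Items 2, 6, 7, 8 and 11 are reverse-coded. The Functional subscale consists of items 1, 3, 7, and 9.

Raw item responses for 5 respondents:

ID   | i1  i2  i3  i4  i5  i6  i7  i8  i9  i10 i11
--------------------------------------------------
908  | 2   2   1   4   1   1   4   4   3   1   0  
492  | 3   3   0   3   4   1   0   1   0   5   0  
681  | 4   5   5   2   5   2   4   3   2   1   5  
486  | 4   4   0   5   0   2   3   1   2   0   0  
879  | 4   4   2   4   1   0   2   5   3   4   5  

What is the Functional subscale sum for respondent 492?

Respondent 492 raw: 3, 3, 0, 3, 4, 1, 0, 1, 0, 5, 0.
Functional items: 1, 3, 7, 9.
Reverse-coded (reversed = (0+5) − raw = 5 − raw):
  item 1: 3
  item 3: 0
  item 7: 5 − 0 = 5
  item 9: 0
Sum = 3 + 0 + 5 + 0 = 8

8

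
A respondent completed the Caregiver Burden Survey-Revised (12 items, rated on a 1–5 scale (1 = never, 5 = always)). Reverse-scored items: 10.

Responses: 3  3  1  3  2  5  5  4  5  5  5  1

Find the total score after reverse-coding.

Reversing item 10 with 6 − raw:
Total = 3 + 3 + 1 + 3 + 2 + 5 + 5 + 4 + 5 + (6−5) + 5 + 1
      = 3 + 3 + 1 + 3 + 2 + 5 + 5 + 4 + 5 + 1 + 5 + 1 = 38

38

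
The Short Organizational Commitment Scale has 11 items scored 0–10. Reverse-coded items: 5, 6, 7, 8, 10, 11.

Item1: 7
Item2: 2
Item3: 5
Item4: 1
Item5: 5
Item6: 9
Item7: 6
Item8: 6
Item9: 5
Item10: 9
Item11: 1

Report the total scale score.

Raw sum = 56. Reverse-coded items: 5, 6, 7, 8, 10, 11; their raw sum = 36.
Each reversal replaces raw with 10 − raw, changing the total by 10 − 2·raw per item.
Total = 56 + 6·10 − 2·36 = 56 + 60 − 72 = 44

44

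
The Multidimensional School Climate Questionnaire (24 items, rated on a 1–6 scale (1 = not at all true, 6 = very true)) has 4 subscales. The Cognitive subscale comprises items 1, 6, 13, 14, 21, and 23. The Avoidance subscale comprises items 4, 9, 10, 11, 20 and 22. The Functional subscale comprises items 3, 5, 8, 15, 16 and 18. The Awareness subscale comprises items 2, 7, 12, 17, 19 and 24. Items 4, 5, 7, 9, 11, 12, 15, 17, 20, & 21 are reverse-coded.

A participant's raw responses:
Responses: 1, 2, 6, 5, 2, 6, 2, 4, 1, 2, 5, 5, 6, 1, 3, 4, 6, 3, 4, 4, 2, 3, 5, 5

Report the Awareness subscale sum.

19

Awareness items: 2, 7, 12, 17, 19, 24.
Of these, items 7, 12, & 17 are reverse-coded; reversed = (1+6) − raw = 7 − raw.
  item 2: 2
  item 7: 7 − 2 = 5
  item 12: 7 − 5 = 2
  item 17: 7 − 6 = 1
  item 19: 4
  item 24: 5
Sum = 2 + 5 + 2 + 1 + 4 + 5 = 19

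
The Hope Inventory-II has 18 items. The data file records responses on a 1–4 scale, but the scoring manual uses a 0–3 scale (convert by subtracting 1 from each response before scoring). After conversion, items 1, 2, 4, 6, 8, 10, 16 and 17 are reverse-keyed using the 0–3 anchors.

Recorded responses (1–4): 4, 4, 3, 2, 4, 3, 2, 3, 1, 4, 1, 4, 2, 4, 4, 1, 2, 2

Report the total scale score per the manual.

26

Convert to 0–3: 3, 3, 2, 1, 3, 2, 1, 2, 0, 3, 0, 3, 1, 3, 3, 0, 1, 1
Reverse-coded (reverse-coded value = 3 − response):
  item 1: 3 − 3 = 0
  item 2: 3 − 3 = 0
  item 4: 3 − 1 = 2
  item 6: 3 − 2 = 1
  item 8: 3 − 2 = 1
  item 10: 3 − 3 = 0
  item 16: 3 − 0 = 3
  item 17: 3 − 1 = 2
Scored: 0, 0, 2, 2, 3, 1, 1, 1, 0, 0, 0, 3, 1, 3, 3, 3, 2, 1
Total = 26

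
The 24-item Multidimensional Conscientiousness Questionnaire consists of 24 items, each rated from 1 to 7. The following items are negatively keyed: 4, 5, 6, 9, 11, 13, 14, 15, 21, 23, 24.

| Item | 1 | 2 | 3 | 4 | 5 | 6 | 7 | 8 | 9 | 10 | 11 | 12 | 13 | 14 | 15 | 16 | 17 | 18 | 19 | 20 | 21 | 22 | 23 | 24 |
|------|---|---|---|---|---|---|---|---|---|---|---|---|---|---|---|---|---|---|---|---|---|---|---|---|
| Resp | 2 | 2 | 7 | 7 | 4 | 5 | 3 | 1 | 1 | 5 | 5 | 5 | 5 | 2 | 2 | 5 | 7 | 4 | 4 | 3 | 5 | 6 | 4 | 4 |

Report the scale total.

Reverse-coded items (on a 1–7 scale, reversed = 8 − raw):
  item 4: 8 − 7 = 1
  item 5: 8 − 4 = 4
  item 6: 8 − 5 = 3
  item 9: 8 − 1 = 7
  item 11: 8 − 5 = 3
  item 13: 8 − 5 = 3
  item 14: 8 − 2 = 6
  item 15: 8 − 2 = 6
  item 21: 8 − 5 = 3
  item 23: 8 − 4 = 4
  item 24: 8 − 4 = 4
Scored responses: 2, 2, 7, 1, 4, 3, 3, 1, 7, 5, 3, 5, 3, 6, 6, 5, 7, 4, 4, 3, 3, 6, 4, 4
Total = 2 + 2 + 7 + 1 + 4 + 3 + 3 + 1 + 7 + 5 + 3 + 5 + 3 + 6 + 6 + 5 + 7 + 4 + 4 + 3 + 3 + 6 + 4 + 4 = 98

98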